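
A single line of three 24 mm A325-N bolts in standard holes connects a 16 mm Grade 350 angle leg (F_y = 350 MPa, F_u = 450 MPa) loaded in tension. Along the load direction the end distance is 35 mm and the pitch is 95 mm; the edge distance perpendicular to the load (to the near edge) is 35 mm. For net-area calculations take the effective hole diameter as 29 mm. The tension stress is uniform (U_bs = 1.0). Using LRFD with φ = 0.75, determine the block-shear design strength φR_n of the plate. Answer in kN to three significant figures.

Shear plane L_v = 35 + 2·95 = 225 mm; A_gv = 225 × 16 = 3600 mm².
A_nv = (225 − 2.5·29) × 16 = 2440 mm².
A_nt = (35 − 0.5·29) × 16 = 328 mm².
0.6 F_u A_nv = 658.8 kN; 0.6 F_y A_gv = 756 kN → shear rupture governs the shear term.
R_n = 658.8 + 1.0 × 450 × 328 / 1000 = 806.4 kN.
Design strength φR_n = 0.75 × 806.4 = 605 kN.

605 kN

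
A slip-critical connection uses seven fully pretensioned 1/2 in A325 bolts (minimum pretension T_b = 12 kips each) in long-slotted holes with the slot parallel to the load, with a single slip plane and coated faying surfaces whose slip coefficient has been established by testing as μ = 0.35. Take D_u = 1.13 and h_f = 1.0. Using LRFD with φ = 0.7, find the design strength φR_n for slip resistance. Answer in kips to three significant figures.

23.3 kips

R_n = μ · D_u · h_f · T_b · n_s · n_b = 0.35 × 1.13 × 1.0 × 12 × 1 × 7 = 33.22 kips.
Design strength φR_n = 0.7 × 33.22 = 23.3 kips.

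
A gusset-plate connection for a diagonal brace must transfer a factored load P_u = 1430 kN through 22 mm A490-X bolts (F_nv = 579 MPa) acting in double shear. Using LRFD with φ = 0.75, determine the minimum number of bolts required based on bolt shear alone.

5 bolts

A_b = π·22²/4 = 380.1 mm².
Per-bolt design strength φR_n = 0.75 × 579 × 380.1 × 2 / 1000 = 330.1 kN.
n ≥ 1430 / 330.1 = 4.331 → use 5 bolts.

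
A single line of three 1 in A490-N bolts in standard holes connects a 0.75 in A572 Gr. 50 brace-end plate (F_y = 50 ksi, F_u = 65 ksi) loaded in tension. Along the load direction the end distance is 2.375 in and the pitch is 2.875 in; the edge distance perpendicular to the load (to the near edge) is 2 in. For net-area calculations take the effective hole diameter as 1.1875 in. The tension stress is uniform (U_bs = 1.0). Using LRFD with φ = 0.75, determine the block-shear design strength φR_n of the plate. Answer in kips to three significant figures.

165 kips

Shear plane L_v = 2.375 + 2·2.875 = 8.125 in; A_gv = 8.125 × 0.75 = 6.094 in².
A_nv = (8.125 − 2.5·1.1875) × 0.75 = 3.867 in².
A_nt = (2 − 0.5·1.1875) × 0.75 = 1.055 in².
0.6 F_u A_nv = 150.8 kips; 0.6 F_y A_gv = 182.8 kips → shear rupture governs the shear term.
R_n = 150.8 + 1.0 × 65 × 1.055 = 219.4 kips.
Design strength φR_n = 0.75 × 219.4 = 165 kips.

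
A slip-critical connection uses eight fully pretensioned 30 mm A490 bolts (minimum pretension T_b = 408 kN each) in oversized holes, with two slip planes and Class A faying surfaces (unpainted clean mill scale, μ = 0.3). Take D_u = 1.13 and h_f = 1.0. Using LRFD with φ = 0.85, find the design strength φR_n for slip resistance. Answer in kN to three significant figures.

R_n = μ · D_u · h_f · T_b · n_s · n_b = 0.3 × 1.13 × 1.0 × 408 × 2 × 8 = 2213 kN.
Design strength φR_n = 0.85 × 2213 = 1880 kN.

1880 kN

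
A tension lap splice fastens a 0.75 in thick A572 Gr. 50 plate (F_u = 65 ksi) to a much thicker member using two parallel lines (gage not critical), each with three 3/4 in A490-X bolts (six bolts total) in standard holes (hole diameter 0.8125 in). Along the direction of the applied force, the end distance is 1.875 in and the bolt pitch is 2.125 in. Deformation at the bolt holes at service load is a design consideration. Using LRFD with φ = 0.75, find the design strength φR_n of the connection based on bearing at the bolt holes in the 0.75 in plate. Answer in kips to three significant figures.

359 kips

Per bolt r_n = 1.2 l_c t F_u ≤ 2.4 d t F_u; upper limit = 2.4 × 0.75 × 0.75 × 65 = 87.75 kips.
Edge bolt: l_c = 1.875 − 0.8125/2 = 1.469 in → 1.2 × 1.469 × 0.75 × 65 = 85.92 → r_n = 85.92 kips.
Interior bolts: l_c = 2.125 − 0.8125 = 1.312 in → 1.2 × 1.312 × 0.75 × 65 = 76.78 → r_n = 76.78 kips.
R_n = 2 × 85.92 + 4 × 76.78 = 479 kips.
Design strength φR_n = 0.75 × 479 = 359 kips.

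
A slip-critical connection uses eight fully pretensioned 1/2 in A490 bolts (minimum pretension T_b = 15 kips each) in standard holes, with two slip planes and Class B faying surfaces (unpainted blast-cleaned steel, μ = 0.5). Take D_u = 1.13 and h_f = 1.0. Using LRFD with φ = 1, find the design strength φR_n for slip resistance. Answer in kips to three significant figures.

R_n = μ · D_u · h_f · T_b · n_s · n_b = 0.5 × 1.13 × 1.0 × 15 × 2 × 8 = 135.6 kips.
Design strength φR_n = 1 × 135.6 = 136 kips.

136 kips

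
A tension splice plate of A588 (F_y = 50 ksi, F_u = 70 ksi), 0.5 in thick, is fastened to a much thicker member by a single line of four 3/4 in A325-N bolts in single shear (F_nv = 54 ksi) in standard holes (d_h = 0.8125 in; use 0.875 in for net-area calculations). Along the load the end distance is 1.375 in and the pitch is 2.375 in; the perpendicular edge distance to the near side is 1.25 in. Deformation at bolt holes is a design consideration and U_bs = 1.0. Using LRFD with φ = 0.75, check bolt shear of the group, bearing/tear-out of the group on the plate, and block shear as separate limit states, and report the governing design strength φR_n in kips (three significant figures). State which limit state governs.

71.6 kips (bolt shear governs)

Bolt shear: A_b = π·0.75²/4 = 0.4418 in²; R_n = 54 × 0.4418 × 4 × 1 = 95.43 kips → 0.75 × 95.43 = 71.6 kips.
Bearing: edge l_c = 0.9688, r_n = 40.69 kips; interior l_c = 1.562, r_n = 63 kips; R_n = 40.69 + 3·63 = 229.7 kips → 172 kips.
Block shear: A_gv = 4.25, A_nv = 2.719, A_nt = 0.4062 in²; R_n = min(0.6F_uA_nv, 0.6F_yA_gv) + U_bs·F_u·A_nt = 142.6 kips → 107 kips.
Bolt shear governs: 71.6 kips.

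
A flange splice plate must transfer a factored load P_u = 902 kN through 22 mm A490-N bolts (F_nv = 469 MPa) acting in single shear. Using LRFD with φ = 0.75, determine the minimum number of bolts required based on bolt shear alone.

7 bolts

A_b = π·22²/4 = 380.1 mm².
Per-bolt design strength φR_n = 0.75 × 469 × 380.1 × 1 / 1000 = 133.7 kN.
n ≥ 902 / 133.7 = 6.746 → use 7 bolts.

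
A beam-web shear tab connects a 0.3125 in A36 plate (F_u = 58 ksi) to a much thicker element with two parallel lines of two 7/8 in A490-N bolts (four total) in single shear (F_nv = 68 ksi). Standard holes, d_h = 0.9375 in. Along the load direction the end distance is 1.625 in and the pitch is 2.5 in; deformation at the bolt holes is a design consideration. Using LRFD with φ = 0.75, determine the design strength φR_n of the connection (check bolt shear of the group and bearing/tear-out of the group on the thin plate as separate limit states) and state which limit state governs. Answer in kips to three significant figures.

Bolt shear: A_b = π·0.875²/4 = 0.6013 in²; R_n = 68 × 0.6013 × 4 × 1 = 163.6 kips → 0.75 × 163.6 = 123 kips.
Bearing (1.2 l_c t F_u ≤ 2.4 d t F_u): upper limit = 2.4·0.875·0.3125·58 = 38.06 kips.
  Edge l_c = 1.625 − 0.9375/2 = 1.156 → r_n = 25.15 kips; interior l_c = 2.5 − 0.9375 = 1.562 → r_n = 33.98 kips.
  R_n,bearing = 2·25.15 + 2·33.98 = 118.3 kips → 0.75 × 118.3 = 88.7 kips.
Bearing governs: 88.7 kips.

88.7 kips (bearing governs)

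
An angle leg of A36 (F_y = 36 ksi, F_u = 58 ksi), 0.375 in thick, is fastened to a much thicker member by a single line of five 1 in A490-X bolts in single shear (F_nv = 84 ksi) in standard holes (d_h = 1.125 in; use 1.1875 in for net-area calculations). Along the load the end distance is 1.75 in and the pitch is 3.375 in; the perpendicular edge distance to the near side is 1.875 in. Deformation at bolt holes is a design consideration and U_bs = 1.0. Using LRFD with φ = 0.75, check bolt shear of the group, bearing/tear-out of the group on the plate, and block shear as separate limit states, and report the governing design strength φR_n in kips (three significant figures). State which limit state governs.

114 kips (block shear governs)

Bolt shear: A_b = π·1²/4 = 0.7854 in²; R_n = 84 × 0.7854 × 5 × 1 = 329.9 kips → 0.75 × 329.9 = 247 kips.
Bearing: edge l_c = 1.188, r_n = 30.99 kips; interior l_c = 2.25, r_n = 52.2 kips; R_n = 30.99 + 4·52.2 = 239.8 kips → 180 kips.
Block shear: A_gv = 5.719, A_nv = 3.715, A_nt = 0.4805 in²; R_n = min(0.6F_uA_nv, 0.6F_yA_gv) + U_bs·F_u·A_nt = 151.4 kips → 114 kips.
Block shear governs: 114 kips.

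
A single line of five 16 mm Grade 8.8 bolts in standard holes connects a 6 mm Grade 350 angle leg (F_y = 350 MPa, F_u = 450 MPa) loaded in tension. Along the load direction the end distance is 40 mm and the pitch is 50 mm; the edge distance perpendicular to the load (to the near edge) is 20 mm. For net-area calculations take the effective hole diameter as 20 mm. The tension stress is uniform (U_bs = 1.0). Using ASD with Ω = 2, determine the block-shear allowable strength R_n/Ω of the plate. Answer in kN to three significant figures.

135 kN

Shear plane L_v = 40 + 4·50 = 240 mm; A_gv = 240 × 6 = 1440 mm².
A_nv = (240 − 4.5·20) × 6 = 900 mm².
A_nt = (20 − 0.5·20) × 6 = 60 mm².
0.6 F_u A_nv = 243 kN; 0.6 F_y A_gv = 302.4 kN → shear rupture governs the shear term.
R_n = 243 + 1.0 × 450 × 60 / 1000 = 270 kN.
Allowable strength R_n/Ω = 270 / 2 = 135 kN.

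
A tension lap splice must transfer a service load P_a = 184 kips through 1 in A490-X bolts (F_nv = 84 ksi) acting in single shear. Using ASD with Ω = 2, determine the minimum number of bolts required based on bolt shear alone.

6 bolts

A_b = π·1²/4 = 0.7854 in².
Per-bolt allowable strength R_n/Ω = 84 × 0.7854 × 1 / 2 = 32.99 kips.
n ≥ 184 / 32.99 = 5.578 → use 6 bolts.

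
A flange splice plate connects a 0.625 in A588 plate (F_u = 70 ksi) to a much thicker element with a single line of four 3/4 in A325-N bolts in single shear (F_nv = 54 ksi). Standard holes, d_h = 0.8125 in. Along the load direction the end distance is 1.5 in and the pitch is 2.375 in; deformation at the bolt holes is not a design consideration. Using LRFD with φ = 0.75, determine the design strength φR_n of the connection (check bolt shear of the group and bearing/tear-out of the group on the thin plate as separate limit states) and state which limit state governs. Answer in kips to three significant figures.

71.6 kips (bolt shear governs)

Bolt shear: A_b = π·0.75²/4 = 0.4418 in²; R_n = 54 × 0.4418 × 4 × 1 = 95.43 kips → 0.75 × 95.43 = 71.6 kips.
Bearing (1.5 l_c t F_u ≤ 3.0 d t F_u): upper limit = 3.0·0.75·0.625·70 = 98.44 kips.
  Edge l_c = 1.5 − 0.8125/2 = 1.094 → r_n = 71.78 kips; interior l_c = 2.375 − 0.8125 = 1.562 → r_n = 98.44 kips.
  R_n,bearing = 1·71.78 + 3·98.44 = 367.1 kips → 0.75 × 367.1 = 275 kips.
Bolt shear governs: 71.6 kips.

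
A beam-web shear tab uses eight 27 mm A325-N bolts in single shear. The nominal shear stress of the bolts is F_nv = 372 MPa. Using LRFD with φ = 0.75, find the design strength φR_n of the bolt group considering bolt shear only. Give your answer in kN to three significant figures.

A_b = π × 27² / 4 = 572.6 mm².
R_n = F_nv · A_b · n · n_s = 372 × 572.6 × 8 × 1 / 1000 = 1704 kN.
Design strength φR_n = 0.75 × 1704 = 1280 kN.

1280 kN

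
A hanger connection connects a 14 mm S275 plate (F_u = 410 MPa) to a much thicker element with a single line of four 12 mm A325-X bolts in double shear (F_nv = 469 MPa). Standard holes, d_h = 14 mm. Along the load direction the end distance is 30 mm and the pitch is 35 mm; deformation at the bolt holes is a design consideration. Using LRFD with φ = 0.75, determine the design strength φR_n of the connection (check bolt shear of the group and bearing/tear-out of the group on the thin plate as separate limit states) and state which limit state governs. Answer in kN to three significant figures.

318 kN (bolt shear governs)

Bolt shear: A_b = π·12²/4 = 113.1 mm²; R_n = 469 × 113.1 × 4 × 2 / 1000 = 424.3 kN → 0.75 × 424.3 = 318 kN.
Bearing (1.2 l_c t F_u ≤ 2.4 d t F_u): upper limit = 2.4·12·14·410 / 1000 = 165.3 kN.
  Edge l_c = 30 − 14/2 = 23 → r_n = 158.4 kN; interior l_c = 35 − 14 = 21 → r_n = 144.6 kN.
  R_n,bearing = 1·158.4 + 3·144.6 = 592.4 kN → 0.75 × 592.4 = 444 kN.
Bolt shear governs: 318 kN.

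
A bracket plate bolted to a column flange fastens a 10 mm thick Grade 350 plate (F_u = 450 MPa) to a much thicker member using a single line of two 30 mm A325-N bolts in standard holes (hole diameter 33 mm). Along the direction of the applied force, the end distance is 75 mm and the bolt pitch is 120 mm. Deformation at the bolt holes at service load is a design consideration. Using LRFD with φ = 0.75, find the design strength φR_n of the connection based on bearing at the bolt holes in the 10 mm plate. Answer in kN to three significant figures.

Per bolt r_n = 1.2 l_c t F_u ≤ 2.4 d t F_u; upper limit = 2.4 × 30 × 10 × 450 / 1000 = 324 kN.
Edge bolt: l_c = 75 − 33/2 = 58.5 mm → 1.2 × 58.5 × 10 × 450 / 1000 = 315.9 → r_n = 315.9 kN.
Interior bolts: l_c = 120 − 33 = 87 mm → 1.2 × 87 × 10 × 450 / 1000 = 469.8 → r_n = 324 kN.
R_n = 1 × 315.9 + 1 × 324 = 639.9 kN.
Design strength φR_n = 0.75 × 639.9 = 480 kN.

480 kN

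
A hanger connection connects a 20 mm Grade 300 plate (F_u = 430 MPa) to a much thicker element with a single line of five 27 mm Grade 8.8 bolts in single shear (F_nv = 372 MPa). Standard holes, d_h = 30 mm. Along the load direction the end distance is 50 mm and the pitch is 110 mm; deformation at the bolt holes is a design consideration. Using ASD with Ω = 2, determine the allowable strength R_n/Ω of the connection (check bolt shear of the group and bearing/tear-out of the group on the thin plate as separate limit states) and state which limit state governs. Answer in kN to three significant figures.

Bolt shear: A_b = π·27²/4 = 572.6 mm²; R_n = 372 × 572.6 × 5 × 1 / 1000 = 1065 kN → 1065 / 2 = 532 kN.
Bearing (1.2 l_c t F_u ≤ 2.4 d t F_u): upper limit = 2.4·27·20·430 / 1000 = 557.3 kN.
  Edge l_c = 50 − 30/2 = 35 → r_n = 361.2 kN; interior l_c = 110 − 30 = 80 → r_n = 557.3 kN.
  R_n,bearing = 1·361.2 + 4·557.3 = 2590 kN → 2590 / 2 = 1300 kN.
Bolt shear governs: 532 kN.

532 kN (bolt shear governs)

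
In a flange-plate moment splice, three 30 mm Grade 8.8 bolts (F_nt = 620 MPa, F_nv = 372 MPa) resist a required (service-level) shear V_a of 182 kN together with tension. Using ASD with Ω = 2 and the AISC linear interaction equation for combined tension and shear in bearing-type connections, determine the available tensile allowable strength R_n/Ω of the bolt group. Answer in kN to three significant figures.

A_b = π·30²/4 = 706.9 mm²; f_rv = 182 × 1000 / (3 × 706.9) = 85.83 MPa.
F'_nt = 1.3 F_nt − (Ω F_nt / F_nv) f_rv = 1.3·620 − (2·620/372)·85.83 = 519.9 MPa, capped at F_nt → F'_nt = 519.9 MPa.
R_n = F'_nt · A_b · n = 519.9 × 706.9 × 3 / 1000 = 1103 kN.
Allowable strength R_n/Ω = 1103 / 2 = 551 kN.

551 kN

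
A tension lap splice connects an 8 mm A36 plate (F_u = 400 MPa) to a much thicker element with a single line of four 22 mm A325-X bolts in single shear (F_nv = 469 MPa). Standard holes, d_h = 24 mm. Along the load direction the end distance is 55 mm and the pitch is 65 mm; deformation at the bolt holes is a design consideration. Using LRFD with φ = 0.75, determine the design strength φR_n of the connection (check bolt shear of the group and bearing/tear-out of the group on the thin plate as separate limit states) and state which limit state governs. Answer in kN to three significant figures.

478 kN (bearing governs)

Bolt shear: A_b = π·22²/4 = 380.1 mm²; R_n = 469 × 380.1 × 4 × 1 / 1000 = 713.1 kN → 0.75 × 713.1 = 535 kN.
Bearing (1.2 l_c t F_u ≤ 2.4 d t F_u): upper limit = 2.4·22·8·400 / 1000 = 169 kN.
  Edge l_c = 55 − 24/2 = 43 → r_n = 165.1 kN; interior l_c = 65 − 24 = 41 → r_n = 157.4 kN.
  R_n,bearing = 1·165.1 + 3·157.4 = 637.4 kN → 0.75 × 637.4 = 478 kN.
Bearing governs: 478 kN.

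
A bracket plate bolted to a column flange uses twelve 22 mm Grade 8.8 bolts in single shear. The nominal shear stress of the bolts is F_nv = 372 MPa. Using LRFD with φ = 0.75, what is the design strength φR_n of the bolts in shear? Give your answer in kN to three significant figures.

1270 kN

A_b = π × 22² / 4 = 380.1 mm².
R_n = F_nv · A_b · n · n_s = 372 × 380.1 × 12 × 1 / 1000 = 1697 kN.
Design strength φR_n = 0.75 × 1697 = 1270 kN.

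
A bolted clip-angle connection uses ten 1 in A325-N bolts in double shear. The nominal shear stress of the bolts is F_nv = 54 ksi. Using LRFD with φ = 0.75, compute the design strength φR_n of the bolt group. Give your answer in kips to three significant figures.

A_b = π × 1² / 4 = 0.7854 in².
R_n = F_nv · A_b · n · n_s = 54 × 0.7854 × 10 × 2 = 848.2 kips.
Design strength φR_n = 0.75 × 848.2 = 636 kips.

636 kips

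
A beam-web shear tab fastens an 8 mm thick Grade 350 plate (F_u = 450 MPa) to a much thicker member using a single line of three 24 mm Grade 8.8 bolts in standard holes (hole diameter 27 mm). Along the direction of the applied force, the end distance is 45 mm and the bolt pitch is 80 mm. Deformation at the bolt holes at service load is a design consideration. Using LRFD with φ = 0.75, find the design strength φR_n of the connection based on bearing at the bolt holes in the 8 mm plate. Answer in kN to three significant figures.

Per bolt r_n = 1.2 l_c t F_u ≤ 2.4 d t F_u; upper limit = 2.4 × 24 × 8 × 450 / 1000 = 207.4 kN.
Edge bolt: l_c = 45 − 27/2 = 31.5 mm → 1.2 × 31.5 × 8 × 450 / 1000 = 136.1 → r_n = 136.1 kN.
Interior bolts: l_c = 80 − 27 = 53 mm → 1.2 × 53 × 8 × 450 / 1000 = 229 → r_n = 207.4 kN.
R_n = 1 × 136.1 + 2 × 207.4 = 550.8 kN.
Design strength φR_n = 0.75 × 550.8 = 413 kN.

413 kN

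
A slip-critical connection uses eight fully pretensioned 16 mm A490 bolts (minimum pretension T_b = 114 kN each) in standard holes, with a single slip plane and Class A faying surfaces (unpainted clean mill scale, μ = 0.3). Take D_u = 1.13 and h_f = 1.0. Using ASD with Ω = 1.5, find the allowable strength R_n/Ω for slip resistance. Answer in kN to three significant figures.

R_n = μ · D_u · h_f · T_b · n_s · n_b = 0.3 × 1.13 × 1.0 × 114 × 1 × 8 = 309.2 kN.
Allowable strength R_n/Ω = 309.2 / 1.5 = 206 kN.

206 kN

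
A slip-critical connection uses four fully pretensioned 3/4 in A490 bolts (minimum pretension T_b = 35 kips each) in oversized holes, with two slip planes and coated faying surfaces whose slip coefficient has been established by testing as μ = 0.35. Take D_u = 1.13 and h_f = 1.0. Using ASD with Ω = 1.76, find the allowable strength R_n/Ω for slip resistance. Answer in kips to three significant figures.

R_n = μ · D_u · h_f · T_b · n_s · n_b = 0.35 × 1.13 × 1.0 × 35 × 2 × 4 = 110.7 kips.
Allowable strength R_n/Ω = 110.7 / 1.76 = 62.9 kips.

62.9 kips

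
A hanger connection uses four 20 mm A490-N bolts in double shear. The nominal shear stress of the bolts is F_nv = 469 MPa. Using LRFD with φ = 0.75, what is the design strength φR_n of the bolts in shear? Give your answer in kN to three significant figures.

A_b = π × 20² / 4 = 314.2 mm².
R_n = F_nv · A_b · n · n_s = 469 × 314.2 × 4 × 2 / 1000 = 1179 kN.
Design strength φR_n = 0.75 × 1179 = 884 kN.

884 kN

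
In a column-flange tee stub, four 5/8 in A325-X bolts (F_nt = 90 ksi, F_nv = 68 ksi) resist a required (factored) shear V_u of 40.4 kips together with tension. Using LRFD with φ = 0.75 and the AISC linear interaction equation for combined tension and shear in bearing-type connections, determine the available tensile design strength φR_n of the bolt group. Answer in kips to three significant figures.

A_b = π·0.625²/4 = 0.3068 in²; f_rv = 40.4 / (4 × 0.3068) = 32.92 ksi.
F'_nt = 1.3 F_nt − (F_nt / φF_nv) f_rv = 1.3·90 − (90/(0.75·68))·32.92 = 58.9 ksi, capped at F_nt → F'_nt = 58.9 ksi.
R_n = F'_nt · A_b · n = 58.9 × 0.3068 × 4 = 72.29 kips.
Design strength φR_n = 0.75 × 72.29 = 54.2 kips.

54.2 kips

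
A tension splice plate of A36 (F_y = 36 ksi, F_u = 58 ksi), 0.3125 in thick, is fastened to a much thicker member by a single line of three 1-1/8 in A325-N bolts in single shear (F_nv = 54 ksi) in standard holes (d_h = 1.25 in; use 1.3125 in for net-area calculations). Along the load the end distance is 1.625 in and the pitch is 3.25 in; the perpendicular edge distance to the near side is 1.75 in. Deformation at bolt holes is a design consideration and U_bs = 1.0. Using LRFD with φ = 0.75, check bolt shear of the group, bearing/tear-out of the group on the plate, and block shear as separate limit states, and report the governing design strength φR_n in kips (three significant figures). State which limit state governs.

54.4 kips (block shear governs)

Bolt shear: A_b = π·1.125²/4 = 0.994 in²; R_n = 54 × 0.994 × 3 × 1 = 161 kips → 0.75 × 161 = 121 kips.
Bearing: edge l_c = 1, r_n = 21.75 kips; interior l_c = 2, r_n = 43.5 kips; R_n = 21.75 + 2·43.5 = 108.8 kips → 81.6 kips.
Block shear: A_gv = 2.539, A_nv = 1.514, A_nt = 0.3418 in²; R_n = min(0.6F_uA_nv, 0.6F_yA_gv) + U_bs·F_u·A_nt = 72.5 kips → 54.4 kips.
Block shear governs: 54.4 kips.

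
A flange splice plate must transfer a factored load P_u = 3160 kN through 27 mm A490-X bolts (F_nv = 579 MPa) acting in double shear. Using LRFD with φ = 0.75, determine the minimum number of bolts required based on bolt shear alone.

A_b = π·27²/4 = 572.6 mm².
Per-bolt design strength φR_n = 0.75 × 579 × 572.6 × 2 / 1000 = 497.3 kN.
n ≥ 3160 / 497.3 = 6.355 → use 7 bolts.

7 bolts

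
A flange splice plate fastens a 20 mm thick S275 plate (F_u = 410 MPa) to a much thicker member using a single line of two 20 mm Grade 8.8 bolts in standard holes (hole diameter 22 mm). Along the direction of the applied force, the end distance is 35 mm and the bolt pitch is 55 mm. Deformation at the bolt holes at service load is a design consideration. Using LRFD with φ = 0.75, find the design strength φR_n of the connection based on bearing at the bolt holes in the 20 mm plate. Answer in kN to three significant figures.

421 kN

Per bolt r_n = 1.2 l_c t F_u ≤ 2.4 d t F_u; upper limit = 2.4 × 20 × 20 × 410 / 1000 = 393.6 kN.
Edge bolt: l_c = 35 − 22/2 = 24 mm → 1.2 × 24 × 20 × 410 / 1000 = 236.2 → r_n = 236.2 kN.
Interior bolts: l_c = 55 − 22 = 33 mm → 1.2 × 33 × 20 × 410 / 1000 = 324.7 → r_n = 324.7 kN.
R_n = 1 × 236.2 + 1 × 324.7 = 560.9 kN.
Design strength φR_n = 0.75 × 560.9 = 421 kN.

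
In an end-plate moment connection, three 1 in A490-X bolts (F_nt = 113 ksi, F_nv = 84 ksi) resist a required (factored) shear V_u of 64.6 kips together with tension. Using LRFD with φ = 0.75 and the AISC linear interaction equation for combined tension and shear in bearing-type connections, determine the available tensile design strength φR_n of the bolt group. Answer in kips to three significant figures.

173 kips

A_b = π·1²/4 = 0.7854 in²; f_rv = 64.6 / (3 × 0.7854) = 27.42 ksi.
F'_nt = 1.3 F_nt − (F_nt / φF_nv) f_rv = 1.3·113 − (113/(0.75·84))·27.42 = 97.72 ksi, capped at F_nt → F'_nt = 97.72 ksi.
R_n = F'_nt · A_b · n = 97.72 × 0.7854 × 3 = 230.3 kips.
Design strength φR_n = 0.75 × 230.3 = 173 kips.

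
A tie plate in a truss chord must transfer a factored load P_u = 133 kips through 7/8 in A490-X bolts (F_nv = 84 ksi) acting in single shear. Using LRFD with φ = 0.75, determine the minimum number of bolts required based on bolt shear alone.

4 bolts

A_b = π·0.875²/4 = 0.6013 in².
Per-bolt design strength φR_n = 0.75 × 84 × 0.6013 × 1 = 37.88 kips.
n ≥ 133 / 37.88 = 3.511 → use 4 bolts.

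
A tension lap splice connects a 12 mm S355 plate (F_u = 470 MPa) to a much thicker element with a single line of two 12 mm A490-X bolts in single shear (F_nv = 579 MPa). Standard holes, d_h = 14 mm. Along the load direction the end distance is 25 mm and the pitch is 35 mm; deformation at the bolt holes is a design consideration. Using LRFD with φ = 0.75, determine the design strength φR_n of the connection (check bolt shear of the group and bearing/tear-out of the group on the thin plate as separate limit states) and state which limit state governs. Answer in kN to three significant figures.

98.2 kN (bolt shear governs)

Bolt shear: A_b = π·12²/4 = 113.1 mm²; R_n = 579 × 113.1 × 2 × 1 / 1000 = 131 kN → 0.75 × 131 = 98.2 kN.
Bearing (1.2 l_c t F_u ≤ 2.4 d t F_u): upper limit = 2.4·12·12·470 / 1000 = 162.4 kN.
  Edge l_c = 25 − 14/2 = 18 → r_n = 121.8 kN; interior l_c = 35 − 14 = 21 → r_n = 142.1 kN.
  R_n,bearing = 1·121.8 + 1·142.1 = 264 kN → 0.75 × 264 = 198 kN.
Bolt shear governs: 98.2 kN.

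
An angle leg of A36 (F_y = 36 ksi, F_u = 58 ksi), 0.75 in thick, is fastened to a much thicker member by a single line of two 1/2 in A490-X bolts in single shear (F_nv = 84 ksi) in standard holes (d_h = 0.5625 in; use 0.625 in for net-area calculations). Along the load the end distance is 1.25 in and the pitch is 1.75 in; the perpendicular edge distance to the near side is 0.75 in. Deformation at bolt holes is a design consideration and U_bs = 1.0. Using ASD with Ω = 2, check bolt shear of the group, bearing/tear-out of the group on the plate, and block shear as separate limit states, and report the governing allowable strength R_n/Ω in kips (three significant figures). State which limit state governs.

16.5 kips (bolt shear governs)

Bolt shear: A_b = π·0.5²/4 = 0.1963 in²; R_n = 84 × 0.1963 × 2 × 1 = 32.99 kips → 32.99 / 2 = 16.5 kips.
Bearing: edge l_c = 0.9688, r_n = 50.57 kips; interior l_c = 1.188, r_n = 52.2 kips; R_n = 50.57 + 1·52.2 = 102.8 kips → 51.4 kips.
Block shear: A_gv = 2.25, A_nv = 1.547, A_nt = 0.3281 in²; R_n = min(0.6F_uA_nv, 0.6F_yA_gv) + U_bs·F_u·A_nt = 67.63 kips → 33.8 kips.
Bolt shear governs: 16.5 kips.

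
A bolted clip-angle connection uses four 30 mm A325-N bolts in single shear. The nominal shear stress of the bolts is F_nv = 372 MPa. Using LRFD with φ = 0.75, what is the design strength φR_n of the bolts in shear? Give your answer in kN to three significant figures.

789 kN

A_b = π × 30² / 4 = 706.9 mm².
R_n = F_nv · A_b · n · n_s = 372 × 706.9 × 4 × 1 / 1000 = 1052 kN.
Design strength φR_n = 0.75 × 1052 = 789 kN.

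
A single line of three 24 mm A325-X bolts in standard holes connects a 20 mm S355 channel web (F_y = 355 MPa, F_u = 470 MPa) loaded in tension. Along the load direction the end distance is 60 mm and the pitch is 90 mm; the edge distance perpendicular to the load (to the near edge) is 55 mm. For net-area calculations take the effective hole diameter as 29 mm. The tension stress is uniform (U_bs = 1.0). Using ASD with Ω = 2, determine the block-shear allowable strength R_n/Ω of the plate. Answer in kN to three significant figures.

663 kN

Shear plane L_v = 60 + 2·90 = 240 mm; A_gv = 240 × 20 = 4800 mm².
A_nv = (240 − 2.5·29) × 20 = 3350 mm².
A_nt = (55 − 0.5·29) × 20 = 810 mm².
0.6 F_u A_nv = 944.7 kN; 0.6 F_y A_gv = 1022 kN → shear rupture governs the shear term.
R_n = 944.7 + 1.0 × 470 × 810 / 1000 = 1325 kN.
Allowable strength R_n/Ω = 1325 / 2 = 663 kN.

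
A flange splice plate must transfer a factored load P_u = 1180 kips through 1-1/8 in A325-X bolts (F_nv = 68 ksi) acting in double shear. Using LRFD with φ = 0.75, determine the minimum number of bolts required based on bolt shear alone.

12 bolts

A_b = π·1.125²/4 = 0.994 in².
Per-bolt design strength φR_n = 0.75 × 68 × 0.994 × 2 = 101.4 kips.
n ≥ 1180 / 101.4 = 11.64 → use 12 bolts.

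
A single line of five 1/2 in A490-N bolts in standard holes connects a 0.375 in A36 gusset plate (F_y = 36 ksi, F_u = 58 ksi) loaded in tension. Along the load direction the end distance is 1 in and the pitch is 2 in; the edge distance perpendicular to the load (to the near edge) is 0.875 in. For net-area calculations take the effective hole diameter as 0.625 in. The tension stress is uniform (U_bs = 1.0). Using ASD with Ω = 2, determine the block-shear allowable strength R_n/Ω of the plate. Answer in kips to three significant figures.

42.6 kips

Shear plane L_v = 1 + 4·2 = 9 in; A_gv = 9 × 0.375 = 3.375 in².
A_nv = (9 − 4.5·0.625) × 0.375 = 2.32 in².
A_nt = (0.875 − 0.5·0.625) × 0.375 = 0.2109 in².
0.6 F_u A_nv = 80.75 kips; 0.6 F_y A_gv = 72.9 kips → shear yielding governs the shear term.
R_n = 72.9 + 1.0 × 58 × 0.2109 = 85.13 kips.
Allowable strength R_n/Ω = 85.13 / 2 = 42.6 kips.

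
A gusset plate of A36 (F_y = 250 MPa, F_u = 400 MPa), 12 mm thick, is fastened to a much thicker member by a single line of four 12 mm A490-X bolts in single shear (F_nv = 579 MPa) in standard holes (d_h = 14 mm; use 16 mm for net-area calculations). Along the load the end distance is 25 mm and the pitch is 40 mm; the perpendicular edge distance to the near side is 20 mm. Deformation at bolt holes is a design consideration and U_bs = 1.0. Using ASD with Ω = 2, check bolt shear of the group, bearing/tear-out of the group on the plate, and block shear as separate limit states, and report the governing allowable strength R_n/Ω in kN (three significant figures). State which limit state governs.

Bolt shear: A_b = π·12²/4 = 113.1 mm²; R_n = 579 × 113.1 × 4 × 1 / 1000 = 261.9 kN → 261.9 / 2 = 131 kN.
Bearing: edge l_c = 18, r_n = 103.7 kN; interior l_c = 26, r_n = 138.2 kN; R_n = 103.7 + 3·138.2 = 518.4 kN → 259 kN.
Block shear: A_gv = 1740, A_nv = 1068, A_nt = 144 mm²; R_n = min(0.6F_uA_nv, 0.6F_yA_gv) + U_bs·F_u·A_nt = 313.9 kN → 157 kN.
Bolt shear governs: 131 kN.

131 kN (bolt shear governs)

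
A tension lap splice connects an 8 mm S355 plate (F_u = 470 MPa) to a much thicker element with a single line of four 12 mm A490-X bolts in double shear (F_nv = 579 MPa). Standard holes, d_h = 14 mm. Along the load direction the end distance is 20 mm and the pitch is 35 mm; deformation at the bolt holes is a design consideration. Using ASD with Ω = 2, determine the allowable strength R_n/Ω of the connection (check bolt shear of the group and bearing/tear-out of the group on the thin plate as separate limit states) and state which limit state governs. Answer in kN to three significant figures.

Bolt shear: A_b = π·12²/4 = 113.1 mm²; R_n = 579 × 113.1 × 4 × 2 / 1000 = 523.9 kN → 523.9 / 2 = 262 kN.
Bearing (1.2 l_c t F_u ≤ 2.4 d t F_u): upper limit = 2.4·12·8·470 / 1000 = 108.3 kN.
  Edge l_c = 20 − 14/2 = 13 → r_n = 58.66 kN; interior l_c = 35 − 14 = 21 → r_n = 94.75 kN.
  R_n,bearing = 1·58.66 + 3·94.75 = 342.9 kN → 342.9 / 2 = 171 kN.
Bearing governs: 171 kN.

171 kN (bearing governs)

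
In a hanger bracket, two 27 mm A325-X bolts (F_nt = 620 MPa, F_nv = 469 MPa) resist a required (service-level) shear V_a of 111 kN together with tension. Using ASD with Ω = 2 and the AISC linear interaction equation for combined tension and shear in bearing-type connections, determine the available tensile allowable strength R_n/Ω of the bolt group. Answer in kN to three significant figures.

315 kN

A_b = π·27²/4 = 572.6 mm²; f_rv = 111 × 1000 / (2 × 572.6) = 96.93 MPa.
F'_nt = 1.3 F_nt − (Ω F_nt / F_nv) f_rv = 1.3·620 − (2·620/469)·96.93 = 549.7 MPa, capped at F_nt → F'_nt = 549.7 MPa.
R_n = F'_nt · A_b · n = 549.7 × 572.6 × 2 / 1000 = 629.5 kN.
Allowable strength R_n/Ω = 629.5 / 2 = 315 kN.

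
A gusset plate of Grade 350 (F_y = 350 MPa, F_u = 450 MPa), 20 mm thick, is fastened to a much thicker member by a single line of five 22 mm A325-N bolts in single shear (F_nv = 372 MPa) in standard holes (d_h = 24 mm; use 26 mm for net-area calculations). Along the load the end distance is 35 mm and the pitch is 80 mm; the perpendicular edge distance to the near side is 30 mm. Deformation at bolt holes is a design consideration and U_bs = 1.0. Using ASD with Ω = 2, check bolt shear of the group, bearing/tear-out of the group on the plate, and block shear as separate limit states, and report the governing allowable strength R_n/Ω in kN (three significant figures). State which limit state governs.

354 kN (bolt shear governs)

Bolt shear: A_b = π·22²/4 = 380.1 mm²; R_n = 372 × 380.1 × 5 × 1 / 1000 = 707 kN → 707 / 2 = 354 kN.
Bearing: edge l_c = 23, r_n = 248.4 kN; interior l_c = 56, r_n = 475.2 kN; R_n = 248.4 + 4·475.2 = 2149 kN → 1070 kN.
Block shear: A_gv = 7100, A_nv = 4760, A_nt = 340 mm²; R_n = min(0.6F_uA_nv, 0.6F_yA_gv) + U_bs·F_u·A_nt = 1438 kN → 719 kN.
Bolt shear governs: 354 kN.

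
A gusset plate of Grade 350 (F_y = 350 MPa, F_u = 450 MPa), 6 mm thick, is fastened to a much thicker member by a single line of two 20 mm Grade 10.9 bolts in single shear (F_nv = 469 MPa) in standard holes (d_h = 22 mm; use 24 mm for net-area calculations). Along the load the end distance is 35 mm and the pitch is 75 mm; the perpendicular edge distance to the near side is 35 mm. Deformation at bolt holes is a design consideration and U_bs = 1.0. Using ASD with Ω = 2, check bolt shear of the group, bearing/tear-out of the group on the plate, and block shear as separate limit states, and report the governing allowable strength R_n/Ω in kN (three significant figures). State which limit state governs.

91 kN (block shear governs)

Bolt shear: A_b = π·20²/4 = 314.2 mm²; R_n = 469 × 314.2 × 2 × 1 / 1000 = 294.7 kN → 294.7 / 2 = 147 kN.
Bearing: edge l_c = 24, r_n = 77.76 kN; interior l_c = 53, r_n = 129.6 kN; R_n = 77.76 + 1·129.6 = 207.4 kN → 104 kN.
Block shear: A_gv = 660, A_nv = 444, A_nt = 138 mm²; R_n = min(0.6F_uA_nv, 0.6F_yA_gv) + U_bs·F_u·A_nt = 182 kN → 91 kN.
Block shear governs: 91 kN.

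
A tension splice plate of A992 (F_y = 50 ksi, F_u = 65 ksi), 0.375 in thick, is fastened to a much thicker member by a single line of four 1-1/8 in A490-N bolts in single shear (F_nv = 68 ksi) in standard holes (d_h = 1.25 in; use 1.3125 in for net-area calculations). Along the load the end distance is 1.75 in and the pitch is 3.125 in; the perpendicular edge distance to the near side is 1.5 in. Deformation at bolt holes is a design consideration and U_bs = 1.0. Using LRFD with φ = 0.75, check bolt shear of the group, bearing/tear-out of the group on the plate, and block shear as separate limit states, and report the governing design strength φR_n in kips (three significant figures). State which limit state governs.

Bolt shear: A_b = π·1.125²/4 = 0.994 in²; R_n = 68 × 0.994 × 4 × 1 = 270.4 kips → 0.75 × 270.4 = 203 kips.
Bearing: edge l_c = 1.125, r_n = 32.91 kips; interior l_c = 1.875, r_n = 54.84 kips; R_n = 32.91 + 3·54.84 = 197.4 kips → 148 kips.
Block shear: A_gv = 4.172, A_nv = 2.449, A_nt = 0.3164 in²; R_n = min(0.6F_uA_nv, 0.6F_yA_gv) + U_bs·F_u·A_nt = 116.1 kips → 87.1 kips.
Block shear governs: 87.1 kips.

87.1 kips (block shear governs)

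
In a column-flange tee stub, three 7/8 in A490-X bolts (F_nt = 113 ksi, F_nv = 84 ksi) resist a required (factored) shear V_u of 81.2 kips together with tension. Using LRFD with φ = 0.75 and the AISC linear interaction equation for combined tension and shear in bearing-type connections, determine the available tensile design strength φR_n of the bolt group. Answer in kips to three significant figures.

89.5 kips

A_b = π·0.875²/4 = 0.6013 in²; f_rv = 81.2 / (3 × 0.6013) = 45.01 ksi.
F'_nt = 1.3 F_nt − (F_nt / φF_nv) f_rv = 1.3·113 − (113/(0.75·84))·45.01 = 66.16 ksi, capped at F_nt → F'_nt = 66.16 ksi.
R_n = F'_nt · A_b · n = 66.16 × 0.6013 × 3 = 119.4 kips.
Design strength φR_n = 0.75 × 119.4 = 89.5 kips.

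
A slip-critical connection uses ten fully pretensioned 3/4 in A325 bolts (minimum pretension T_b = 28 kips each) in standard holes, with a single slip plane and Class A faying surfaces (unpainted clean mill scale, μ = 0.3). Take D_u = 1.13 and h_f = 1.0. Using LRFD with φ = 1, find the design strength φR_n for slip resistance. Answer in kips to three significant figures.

R_n = μ · D_u · h_f · T_b · n_s · n_b = 0.3 × 1.13 × 1.0 × 28 × 1 × 10 = 94.92 kips.
Design strength φR_n = 1 × 94.92 = 94.9 kips.

94.9 kips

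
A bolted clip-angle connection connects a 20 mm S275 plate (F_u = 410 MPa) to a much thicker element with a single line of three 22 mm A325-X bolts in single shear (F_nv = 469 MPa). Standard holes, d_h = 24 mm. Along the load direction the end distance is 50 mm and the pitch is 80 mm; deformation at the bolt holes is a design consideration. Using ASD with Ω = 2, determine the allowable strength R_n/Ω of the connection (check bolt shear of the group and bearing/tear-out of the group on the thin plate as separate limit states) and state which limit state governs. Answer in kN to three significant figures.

267 kN (bolt shear governs)

Bolt shear: A_b = π·22²/4 = 380.1 mm²; R_n = 469 × 380.1 × 3 × 1 / 1000 = 534.8 kN → 534.8 / 2 = 267 kN.
Bearing (1.2 l_c t F_u ≤ 2.4 d t F_u): upper limit = 2.4·22·20·410 / 1000 = 433 kN.
  Edge l_c = 50 − 24/2 = 38 → r_n = 373.9 kN; interior l_c = 80 − 24 = 56 → r_n = 433 kN.
  R_n,bearing = 1·373.9 + 2·433 = 1240 kN → 1240 / 2 = 620 kN.
Bolt shear governs: 267 kN.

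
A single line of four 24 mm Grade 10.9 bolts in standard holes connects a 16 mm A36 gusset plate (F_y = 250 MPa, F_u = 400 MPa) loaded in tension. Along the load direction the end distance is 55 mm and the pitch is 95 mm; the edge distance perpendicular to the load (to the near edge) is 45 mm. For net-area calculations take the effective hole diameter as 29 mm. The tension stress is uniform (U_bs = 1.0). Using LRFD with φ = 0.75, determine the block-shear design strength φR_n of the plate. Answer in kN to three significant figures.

758 kN

Shear plane L_v = 55 + 3·95 = 340 mm; A_gv = 340 × 16 = 5440 mm².
A_nv = (340 − 3.5·29) × 16 = 3816 mm².
A_nt = (45 − 0.5·29) × 16 = 488 mm².
0.6 F_u A_nv = 915.8 kN; 0.6 F_y A_gv = 816 kN → shear yielding governs the shear term.
R_n = 816 + 1.0 × 400 × 488 / 1000 = 1011 kN.
Design strength φR_n = 0.75 × 1011 = 758 kN.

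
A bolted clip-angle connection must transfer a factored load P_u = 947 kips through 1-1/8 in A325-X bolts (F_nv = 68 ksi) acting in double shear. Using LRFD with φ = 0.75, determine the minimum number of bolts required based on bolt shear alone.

10 bolts

A_b = π·1.125²/4 = 0.994 in².
Per-bolt design strength φR_n = 0.75 × 68 × 0.994 × 2 = 101.4 kips.
n ≥ 947 / 101.4 = 9.34 → use 10 bolts.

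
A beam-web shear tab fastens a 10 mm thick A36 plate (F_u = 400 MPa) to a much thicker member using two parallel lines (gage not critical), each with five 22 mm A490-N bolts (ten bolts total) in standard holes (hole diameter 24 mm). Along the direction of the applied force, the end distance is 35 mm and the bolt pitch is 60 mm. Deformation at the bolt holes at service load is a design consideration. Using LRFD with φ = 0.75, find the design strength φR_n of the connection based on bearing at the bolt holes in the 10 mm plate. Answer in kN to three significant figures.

Per bolt r_n = 1.2 l_c t F_u ≤ 2.4 d t F_u; upper limit = 2.4 × 22 × 10 × 400 / 1000 = 211.2 kN.
Edge bolt: l_c = 35 − 24/2 = 23 mm → 1.2 × 23 × 10 × 400 / 1000 = 110.4 → r_n = 110.4 kN.
Interior bolts: l_c = 60 − 24 = 36 mm → 1.2 × 36 × 10 × 400 / 1000 = 172.8 → r_n = 172.8 kN.
R_n = 2 × 110.4 + 8 × 172.8 = 1603 kN.
Design strength φR_n = 0.75 × 1603 = 1200 kN.

1200 kN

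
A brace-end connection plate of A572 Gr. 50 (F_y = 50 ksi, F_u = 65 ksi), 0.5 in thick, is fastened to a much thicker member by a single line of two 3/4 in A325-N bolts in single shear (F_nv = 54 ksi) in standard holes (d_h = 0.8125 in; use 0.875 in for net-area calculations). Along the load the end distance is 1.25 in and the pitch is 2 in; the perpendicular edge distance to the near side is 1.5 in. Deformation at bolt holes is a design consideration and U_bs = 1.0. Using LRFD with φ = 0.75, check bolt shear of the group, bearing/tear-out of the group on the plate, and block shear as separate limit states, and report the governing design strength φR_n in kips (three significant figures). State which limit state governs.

Bolt shear: A_b = π·0.75²/4 = 0.4418 in²; R_n = 54 × 0.4418 × 2 × 1 = 47.71 kips → 0.75 × 47.71 = 35.8 kips.
Bearing: edge l_c = 0.8438, r_n = 32.91 kips; interior l_c = 1.188, r_n = 46.31 kips; R_n = 32.91 + 1·46.31 = 79.22 kips → 59.4 kips.
Block shear: A_gv = 1.625, A_nv = 0.9688, A_nt = 0.5312 in²; R_n = min(0.6F_uA_nv, 0.6F_yA_gv) + U_bs·F_u·A_nt = 72.31 kips → 54.2 kips.
Bolt shear governs: 35.8 kips.

35.8 kips (bolt shear governs)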